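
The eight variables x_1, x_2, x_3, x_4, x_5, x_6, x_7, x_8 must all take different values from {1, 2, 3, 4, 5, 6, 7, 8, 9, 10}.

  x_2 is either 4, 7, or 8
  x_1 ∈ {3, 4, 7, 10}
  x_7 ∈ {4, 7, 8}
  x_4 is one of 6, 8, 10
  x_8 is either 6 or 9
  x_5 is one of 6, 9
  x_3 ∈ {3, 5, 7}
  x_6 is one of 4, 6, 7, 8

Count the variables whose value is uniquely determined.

3

Among the 8 variables, 5 fits only x_3 (and all 8 values in {3, 4, 5, 6, 7, 8, 9, 10} must be used), so x_3 = 5.
The 7 still-open variables together cover exactly {3, 4, 6, 7, 8, 9, 10} — 7 values for 7 variables — and 3 appears only in x_1's list, so x_1 = 3.
The 6 still-open variables together cover exactly {4, 6, 7, 8, 9, 10} — 6 values for 6 variables — and 10 appears only in x_4's list, so x_4 = 10.
x_5 and x_8 share exactly the 2 values {6, 9}; by pigeonhole those values go to them, so strike 6, 9 from x_6.
Determined: x_1=3, x_3=5, x_4=10. The other variables each still have more than one consistent value. That makes 3.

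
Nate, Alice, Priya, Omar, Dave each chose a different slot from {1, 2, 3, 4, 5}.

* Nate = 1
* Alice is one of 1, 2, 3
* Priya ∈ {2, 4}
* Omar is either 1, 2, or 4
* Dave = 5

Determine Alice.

Nate must be 1 (only option left). Strike 1 from Alice, Omar.
Dave must be 5 (only option left).
The 3 still-open variables draw from only 3 values {2, 3, 4}, so each is used; only Alice can be 3, hence Alice = 3.

3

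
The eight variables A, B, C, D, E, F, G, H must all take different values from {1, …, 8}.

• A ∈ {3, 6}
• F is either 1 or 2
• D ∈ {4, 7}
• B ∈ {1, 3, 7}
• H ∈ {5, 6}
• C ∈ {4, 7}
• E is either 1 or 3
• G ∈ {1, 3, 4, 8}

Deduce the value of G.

The 8 variables together cover exactly {1, 2, 3, 4, 5, 6, 7, 8} — 8 values for 8 variables — and 2 appears only in F's list, so F = 2.
Among the 7 still-open variables, 5 fits only H (and all 7 values in {1, 3, 4, 5, 6, 7, 8} must be used), so H = 5.
Among the 6 still-open variables, 6 fits only A (and all 6 values in {1, 3, 4, 6, 7, 8} must be used), so A = 6.
The 5 still-open variables draw from only 5 values {1, 3, 4, 7, 8}, so each is used; only G can be 8, hence G = 8.

8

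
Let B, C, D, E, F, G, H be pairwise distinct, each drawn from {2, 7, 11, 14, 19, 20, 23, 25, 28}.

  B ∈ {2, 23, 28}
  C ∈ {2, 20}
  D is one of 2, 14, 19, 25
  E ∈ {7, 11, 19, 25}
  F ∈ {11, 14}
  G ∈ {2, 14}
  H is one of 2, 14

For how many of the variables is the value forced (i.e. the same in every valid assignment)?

2

G and H share exactly the 2 values {2, 14}; by pigeonhole those values go to them, so strike 2, 14 from B, C, D, F.
C's domain is down to {20}, so C = 20.
F's domain is down to {11}, so F = 11. Eliminate 11 elsewhere: E.
Determined: C=20, F=11. The other variables each still have more than one consistent value. That makes 2.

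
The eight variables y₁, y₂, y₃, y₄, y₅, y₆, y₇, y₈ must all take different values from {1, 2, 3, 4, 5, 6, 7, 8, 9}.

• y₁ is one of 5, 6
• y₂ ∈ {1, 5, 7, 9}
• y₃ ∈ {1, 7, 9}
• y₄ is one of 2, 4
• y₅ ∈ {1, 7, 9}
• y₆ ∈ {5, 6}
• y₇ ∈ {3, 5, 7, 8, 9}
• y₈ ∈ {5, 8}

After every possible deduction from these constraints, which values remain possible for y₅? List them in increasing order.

1, 7, 9

The 2 variables y₁ and y₆ are confined to {5, 6}, which locks those values in; drop them from y₂, y₇, y₈.
y₈'s domain is down to {8}, so y₈ = 8. Remove 8 from y₇.
y₂, y₃, y₅ between them cover only {1, 7, 9} — a naked triple. Remove those values from y₇.
y₇ has just one choice, so y₇ = 3.
No further eliminations apply; y₅ can still be any of 1, 7, 9.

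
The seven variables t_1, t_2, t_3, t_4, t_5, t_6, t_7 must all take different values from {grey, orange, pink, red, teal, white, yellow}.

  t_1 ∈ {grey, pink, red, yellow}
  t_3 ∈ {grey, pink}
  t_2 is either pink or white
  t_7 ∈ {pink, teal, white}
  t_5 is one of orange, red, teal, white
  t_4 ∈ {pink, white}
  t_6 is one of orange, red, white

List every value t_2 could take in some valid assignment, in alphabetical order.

pink, white

The 7 variables together cover exactly {grey, orange, pink, red, teal, white, yellow} — 7 values for 7 variables — and yellow appears only in t_1's list, so t_1 = yellow.
Among the 6 still-open variables, grey fits only t_3 (and all 6 values in {grey, orange, pink, red, teal, white} must be used), so t_3 = grey.
The 2 variables t_2 and t_4 are confined to {pink, white}, which locks those values in; drop them from t_5, t_6, t_7.
t_7 has just one choice, so t_7 = teal. Strike teal from t_5.
No further eliminations apply; t_2 can still be any of pink, white.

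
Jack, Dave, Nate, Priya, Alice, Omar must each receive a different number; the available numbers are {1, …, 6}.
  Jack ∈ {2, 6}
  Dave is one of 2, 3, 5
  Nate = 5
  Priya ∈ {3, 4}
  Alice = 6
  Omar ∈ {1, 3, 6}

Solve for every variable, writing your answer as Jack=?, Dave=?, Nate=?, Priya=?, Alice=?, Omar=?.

Jack=2, Dave=3, Nate=5, Priya=4, Alice=6, Omar=1

Nate's domain is down to {5}, so Nate = 5. Remove 5 from Dave.
That leaves Alice = 6. Remove 6 from Jack, Omar.
Jack's domain is down to {2}, so Jack = 2. Remove 2 from Dave.
Dave must be 3 (only option left). Remove 3 from Priya, Omar.
Priya has just one choice, so Priya = 4.
That leaves Omar = 1.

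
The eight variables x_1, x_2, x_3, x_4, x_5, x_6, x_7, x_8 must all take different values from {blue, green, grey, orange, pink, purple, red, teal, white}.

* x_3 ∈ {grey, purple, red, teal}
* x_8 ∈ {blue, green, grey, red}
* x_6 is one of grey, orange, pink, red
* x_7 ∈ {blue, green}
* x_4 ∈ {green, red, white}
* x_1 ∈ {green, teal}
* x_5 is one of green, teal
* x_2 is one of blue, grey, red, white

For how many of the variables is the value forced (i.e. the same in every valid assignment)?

2

The 2 variables x_1 and x_5 are confined to {green, teal}, which locks those values in; drop them from x_3, x_4, x_7, x_8.
That leaves x_7 = blue. Strike blue from x_2, x_8.
x_2, x_4, x_8 share exactly the 3 values {grey, red, white}; by pigeonhole those values go to them, so strike grey, red, white from x_3, x_6.
x_3's domain is down to {purple}, so x_3 = purple.
Determined: x_3=purple, x_7=blue. The other variables each still have more than one consistent value. That makes 2.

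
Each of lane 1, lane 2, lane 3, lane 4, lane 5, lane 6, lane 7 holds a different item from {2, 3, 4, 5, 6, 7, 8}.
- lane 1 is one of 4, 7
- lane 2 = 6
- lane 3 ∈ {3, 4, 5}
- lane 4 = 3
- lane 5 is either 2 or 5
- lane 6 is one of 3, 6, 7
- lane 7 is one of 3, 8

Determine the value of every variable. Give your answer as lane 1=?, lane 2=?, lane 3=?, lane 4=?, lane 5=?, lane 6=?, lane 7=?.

lane 1=4, lane 2=6, lane 3=5, lane 4=3, lane 5=2, lane 6=7, lane 7=8

lane 2 must be 6 (only option left). Eliminate 6 elsewhere: lane 6.
lane 4 has just one choice, so lane 4 = 3. So lane 3, lane 6, lane 7 can't be 3.
lane 6 must be 7 (only option left). Eliminate 7 elsewhere: lane 1.
lane 7 has just one choice, so lane 7 = 8.
lane 1 has just one choice, so lane 1 = 4. Strike 4 from lane 3.
lane 3's domain is down to {5}, so lane 3 = 5. So lane 5 can't be 5.
lane 5's domain is down to {2}, so lane 5 = 2.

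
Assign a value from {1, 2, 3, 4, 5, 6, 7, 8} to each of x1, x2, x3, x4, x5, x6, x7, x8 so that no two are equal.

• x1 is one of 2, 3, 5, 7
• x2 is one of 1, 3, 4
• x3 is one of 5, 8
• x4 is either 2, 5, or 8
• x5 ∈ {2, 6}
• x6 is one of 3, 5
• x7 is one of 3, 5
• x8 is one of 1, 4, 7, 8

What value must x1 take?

Among the 8 variables, 6 fits only x5 (and all 8 values in {1, 2, 3, 4, 5, 6, 7, 8} must be used), so x5 = 6.
x6 and x7 share exactly the 2 values {3, 5}; by pigeonhole those values go to them, so strike 3, 5 from x1, x2, x3, x4.
x3 must be 8 (only option left). Strike 8 from x4, x8.
x4 has just one choice, so x4 = 2. Remove 2 from x1.
So x1 = 7.

7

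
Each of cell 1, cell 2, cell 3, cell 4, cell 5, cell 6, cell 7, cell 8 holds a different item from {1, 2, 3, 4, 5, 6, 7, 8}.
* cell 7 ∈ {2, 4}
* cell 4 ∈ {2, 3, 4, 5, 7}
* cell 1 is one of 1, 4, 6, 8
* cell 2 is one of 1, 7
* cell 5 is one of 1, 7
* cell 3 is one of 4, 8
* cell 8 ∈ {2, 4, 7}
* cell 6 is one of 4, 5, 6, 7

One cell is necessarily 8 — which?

The 8 variables together cover exactly {1, 2, 3, 4, 5, 6, 7, 8} — 8 values for 8 variables — and 3 appears only in cell 4's list, so cell 4 = 3.
The 7 still-open variables draw from only 7 values {1, 2, 4, 5, 6, 7, 8}, so each is used; only cell 6 can be 5, hence cell 6 = 5.
Among the 6 still-open variables, 6 fits only cell 1 (and all 6 values in {1, 2, 4, 6, 7, 8} must be used), so cell 1 = 6.
The 5 still-open variables together cover exactly {1, 2, 4, 7, 8} — 5 values for 5 variables — and 8 appears only in cell 3's list, so cell 3 = 8.

cell 3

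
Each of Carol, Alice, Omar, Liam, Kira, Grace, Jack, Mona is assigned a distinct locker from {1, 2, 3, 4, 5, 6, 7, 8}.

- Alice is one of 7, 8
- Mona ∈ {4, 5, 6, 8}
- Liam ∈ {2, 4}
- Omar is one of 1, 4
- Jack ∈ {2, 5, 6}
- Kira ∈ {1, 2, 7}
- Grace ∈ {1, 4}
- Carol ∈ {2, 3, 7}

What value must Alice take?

8

The 8 variables together cover exactly {1, 2, 3, 4, 5, 6, 7, 8} — 8 values for 8 variables — and 3 appears only in Carol's list, so Carol = 3.
Omar and Grace between them cover only {1, 4} — a naked pair. Remove those values from Liam, Kira, Mona.
That leaves Liam = 2. So Kira, Jack can't be 2.
Kira's domain is down to {7}, so Kira = 7. Remove 7 from Alice.
So Alice = 8.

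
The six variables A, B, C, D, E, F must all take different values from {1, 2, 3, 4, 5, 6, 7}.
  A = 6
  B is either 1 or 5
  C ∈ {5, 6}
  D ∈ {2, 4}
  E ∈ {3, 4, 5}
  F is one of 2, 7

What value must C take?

5

A's domain is down to {6}, so A = 6. Eliminate 6 elsewhere: C.
So C = 5.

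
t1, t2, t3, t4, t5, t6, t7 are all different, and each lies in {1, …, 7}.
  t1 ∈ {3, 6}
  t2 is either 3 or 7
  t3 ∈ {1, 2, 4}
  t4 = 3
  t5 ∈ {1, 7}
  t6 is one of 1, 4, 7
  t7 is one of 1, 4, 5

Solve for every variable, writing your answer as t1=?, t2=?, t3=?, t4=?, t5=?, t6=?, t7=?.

t1=6, t2=7, t3=2, t4=3, t5=1, t6=4, t7=5

t4's domain is down to {3}, so t4 = 3. Strike 3 from t1, t2.
That leaves t1 = 6.
t2 has just one choice, so t2 = 7. So t5, t6 can't be 7.
t5's domain is down to {1}, so t5 = 1. So t3, t6, t7 can't be 1.
t6's domain is down to {4}, so t6 = 4. Eliminate 4 elsewhere: t3, t7.
t7's domain is down to {5}, so t7 = 5.
t3 must be 2 (only option left).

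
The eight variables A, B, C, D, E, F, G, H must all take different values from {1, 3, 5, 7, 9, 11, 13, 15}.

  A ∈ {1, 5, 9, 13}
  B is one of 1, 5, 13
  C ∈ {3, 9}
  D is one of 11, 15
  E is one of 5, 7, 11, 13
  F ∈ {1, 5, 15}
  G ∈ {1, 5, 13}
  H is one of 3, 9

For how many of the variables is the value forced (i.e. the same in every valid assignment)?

The 8 variables together cover exactly {1, 3, 5, 7, 9, 11, 13, 15} — 8 values for 8 variables — and 7 appears only in E's list, so E = 7.
The 7 still-open variables together cover exactly {1, 3, 5, 9, 11, 13, 15} — 7 values for 7 variables — and 11 appears only in D's list, so D = 11.
The 6 still-open variables draw from only 6 values {1, 3, 5, 9, 13, 15}, so each is used; only F can be 15, hence F = 15.
C and H between them cover only {3, 9} — a naked pair. Remove those values from A.
Determined: D=11, E=7, F=15. The other variables each still have more than one consistent value. That makes 3.

3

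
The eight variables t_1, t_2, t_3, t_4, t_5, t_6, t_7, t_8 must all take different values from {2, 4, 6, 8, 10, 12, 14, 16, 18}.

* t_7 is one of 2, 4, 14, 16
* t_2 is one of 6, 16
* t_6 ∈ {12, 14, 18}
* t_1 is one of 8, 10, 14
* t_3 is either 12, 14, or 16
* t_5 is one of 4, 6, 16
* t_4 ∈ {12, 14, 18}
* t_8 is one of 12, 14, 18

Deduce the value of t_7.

2

t_4, t_6, t_8 share exactly the 3 values {12, 14, 18}; by pigeonhole those values go to them, so strike 12, 14, 18 from t_1, t_3, t_7.
t_3 has just one choice, so t_3 = 16. Eliminate 16 elsewhere: t_2, t_5, t_7.
t_2 must be 6 (only option left). Eliminate 6 elsewhere: t_5.
t_5 has just one choice, so t_5 = 4. So t_7 can't be 4.
So t_7 = 2.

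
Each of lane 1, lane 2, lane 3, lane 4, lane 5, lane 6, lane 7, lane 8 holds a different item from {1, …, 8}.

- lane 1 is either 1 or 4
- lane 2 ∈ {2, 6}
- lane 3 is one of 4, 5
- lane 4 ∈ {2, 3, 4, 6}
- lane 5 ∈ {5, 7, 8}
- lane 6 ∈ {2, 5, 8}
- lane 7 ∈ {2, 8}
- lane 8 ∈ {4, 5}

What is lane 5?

The 8 variables together cover exactly {1, 2, 3, 4, 5, 6, 7, 8} — 8 values for 8 variables — and 1 appears only in lane 1's list, so lane 1 = 1.
The 7 still-open variables draw from only 7 values {2, 3, 4, 5, 6, 7, 8}, so each is used; only lane 4 can be 3, hence lane 4 = 3.
The 6 still-open variables draw from only 6 values {2, 4, 5, 6, 7, 8}, so each is used; only lane 2 can be 6, hence lane 2 = 6.
The 5 still-open variables together cover exactly {2, 4, 5, 7, 8} — 5 values for 5 variables — and 7 appears only in lane 5's list, so lane 5 = 7.

7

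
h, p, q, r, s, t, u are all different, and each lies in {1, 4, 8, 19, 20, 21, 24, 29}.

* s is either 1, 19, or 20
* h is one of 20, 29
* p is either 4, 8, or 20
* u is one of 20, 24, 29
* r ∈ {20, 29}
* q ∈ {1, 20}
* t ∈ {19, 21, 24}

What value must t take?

21

h and r share exactly the 2 values {20, 29}; by pigeonhole those values go to them, so strike 20, 29 from p, q, s, u.
q's domain is down to {1}, so q = 1. Strike 1 from s.
s has just one choice, so s = 19. Remove 19 from t.
That leaves u = 24. Eliminate 24 elsewhere: t.
So t = 21.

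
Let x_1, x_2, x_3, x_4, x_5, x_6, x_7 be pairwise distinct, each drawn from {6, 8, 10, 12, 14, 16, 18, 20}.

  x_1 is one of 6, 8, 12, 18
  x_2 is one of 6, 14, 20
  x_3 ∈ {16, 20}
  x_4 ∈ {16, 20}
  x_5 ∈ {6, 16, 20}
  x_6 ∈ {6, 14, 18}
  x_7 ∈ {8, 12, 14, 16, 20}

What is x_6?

The 2 variables x_3 and x_4 are confined to {16, 20}, which locks those values in; drop them from x_2, x_5, x_7.
x_5's domain is down to {6}, so x_5 = 6. So x_1, x_2, x_6 can't be 6.
x_2's domain is down to {14}, so x_2 = 14. Remove 14 from x_6, x_7.
So x_6 = 18.

18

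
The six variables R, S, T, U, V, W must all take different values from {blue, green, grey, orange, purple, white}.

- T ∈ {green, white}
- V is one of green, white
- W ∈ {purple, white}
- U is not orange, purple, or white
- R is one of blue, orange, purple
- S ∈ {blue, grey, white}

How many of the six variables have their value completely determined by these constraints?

Among the 6 variables, orange fits only R (and all 6 values in {blue, green, grey, orange, purple, white} must be used), so R = orange.
The 5 still-open variables draw from only 5 values {blue, green, grey, purple, white}, so each is used; only W can be purple, hence W = purple.
T and V share exactly the 2 values {green, white}; by pigeonhole those values go to them, so strike green, white from S, U.
Determined: R=orange, W=purple. The other variables each still have more than one consistent value. That makes 2.

2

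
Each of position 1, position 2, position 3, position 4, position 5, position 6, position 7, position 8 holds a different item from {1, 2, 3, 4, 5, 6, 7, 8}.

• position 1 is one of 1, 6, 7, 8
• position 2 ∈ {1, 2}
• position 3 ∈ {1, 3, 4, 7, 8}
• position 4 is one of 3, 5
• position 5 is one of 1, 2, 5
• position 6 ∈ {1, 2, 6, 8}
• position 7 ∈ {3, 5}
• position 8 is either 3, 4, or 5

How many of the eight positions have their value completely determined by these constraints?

1

position 4 and position 7 share exactly the 2 values {3, 5}; by pigeonhole those values go to them, so strike 3, 5 from position 3, position 5, position 8.
That leaves position 8 = 4. Eliminate 4 elsewhere: position 3.
The 2 variables position 2 and position 5 are confined to {1, 2}, which locks those values in; drop them from position 1, position 3, position 6.
Determined: position 8=4. The other positions each still have more than one consistent value. That makes 1.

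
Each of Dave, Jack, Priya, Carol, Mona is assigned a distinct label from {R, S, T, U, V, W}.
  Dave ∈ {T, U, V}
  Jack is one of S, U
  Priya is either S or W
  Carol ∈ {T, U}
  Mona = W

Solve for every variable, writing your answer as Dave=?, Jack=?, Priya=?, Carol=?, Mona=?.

Dave=V, Jack=U, Priya=S, Carol=T, Mona=W

Mona's domain is down to {W}, so Mona = W. Strike W from Priya.
That leaves Priya = S. Remove S from Jack.
Jack must be U (only option left). Strike U from Dave, Carol.
That leaves Carol = T. Eliminate T elsewhere: Dave.
That leaves Dave = V.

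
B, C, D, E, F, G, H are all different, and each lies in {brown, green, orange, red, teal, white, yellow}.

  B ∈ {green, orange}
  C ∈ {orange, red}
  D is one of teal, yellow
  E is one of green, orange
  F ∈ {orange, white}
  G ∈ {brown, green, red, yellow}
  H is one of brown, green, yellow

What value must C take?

The 7 variables together cover exactly {brown, green, orange, red, teal, white, yellow} — 7 values for 7 variables — and teal appears only in D's list, so D = teal.
Among the 6 still-open variables, white fits only F (and all 6 values in {brown, green, orange, red, white, yellow} must be used), so F = white.
The 2 variables B and E are confined to {green, orange}, which locks those values in; drop them from C, G, H.
So C = red.

red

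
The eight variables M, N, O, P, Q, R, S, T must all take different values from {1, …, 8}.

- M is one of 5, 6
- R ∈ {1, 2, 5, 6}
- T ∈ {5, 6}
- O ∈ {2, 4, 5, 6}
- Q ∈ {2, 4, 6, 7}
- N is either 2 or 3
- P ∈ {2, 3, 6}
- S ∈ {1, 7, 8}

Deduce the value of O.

The 8 variables draw from only 8 values {1, 2, 3, 4, 5, 6, 7, 8}, so each is used; only S can be 8, hence S = 8.
Among the 7 still-open variables, 1 fits only R (and all 7 values in {1, 2, 3, 4, 5, 6, 7} must be used), so R = 1.
The 6 still-open variables together cover exactly {2, 3, 4, 5, 6, 7} — 6 values for 6 variables — and 7 appears only in Q's list, so Q = 7.
The 5 still-open variables together cover exactly {2, 3, 4, 5, 6} — 5 values for 5 variables — and 4 appears only in O's list, so O = 4.

4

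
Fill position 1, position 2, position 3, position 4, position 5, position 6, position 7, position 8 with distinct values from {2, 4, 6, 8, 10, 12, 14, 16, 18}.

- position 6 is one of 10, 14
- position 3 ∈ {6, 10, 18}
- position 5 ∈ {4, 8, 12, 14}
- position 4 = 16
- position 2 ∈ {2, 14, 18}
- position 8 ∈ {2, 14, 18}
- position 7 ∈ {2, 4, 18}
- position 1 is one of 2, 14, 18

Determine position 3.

position 4 must be 16 (only option left).
The 3 variables position 1, position 2, position 8 are confined to {2, 14, 18}, which locks those values in; drop them from position 3, position 5, position 6, position 7.
position 6 has just one choice, so position 6 = 10. So position 3 can't be 10.
So position 3 = 6.

6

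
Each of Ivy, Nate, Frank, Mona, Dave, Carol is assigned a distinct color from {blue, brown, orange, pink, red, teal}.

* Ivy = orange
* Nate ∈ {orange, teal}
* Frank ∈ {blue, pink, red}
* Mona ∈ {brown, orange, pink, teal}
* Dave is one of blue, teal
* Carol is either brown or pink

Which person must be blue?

Ivy must be orange (only option left). Strike orange from Nate, Mona.
Nate's domain is down to {teal}, so Nate = teal. Eliminate teal elsewhere: Mona, Dave.
So blue goes to Dave.

Dave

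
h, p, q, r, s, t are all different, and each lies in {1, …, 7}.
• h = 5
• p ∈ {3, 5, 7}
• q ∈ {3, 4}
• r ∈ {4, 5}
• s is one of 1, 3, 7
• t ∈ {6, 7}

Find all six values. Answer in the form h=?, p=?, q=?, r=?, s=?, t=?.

h must be 5 (only option left). Strike 5 from p, r.
r has just one choice, so r = 4. Strike 4 from q.
q has just one choice, so q = 3. So p, s can't be 3.
p has just one choice, so p = 7. Remove 7 from s, t.
s's domain is down to {1}, so s = 1.
That leaves t = 6.

h=5, p=7, q=3, r=4, s=1, t=6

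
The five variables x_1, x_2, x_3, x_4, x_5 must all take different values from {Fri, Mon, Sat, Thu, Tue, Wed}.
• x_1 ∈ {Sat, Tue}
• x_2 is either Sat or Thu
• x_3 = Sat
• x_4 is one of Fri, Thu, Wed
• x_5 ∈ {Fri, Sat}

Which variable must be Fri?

x_5

x_3's domain is down to {Sat}, so x_3 = Sat. Eliminate Sat elsewhere: x_1, x_2, x_5.
So Fri goes to x_5.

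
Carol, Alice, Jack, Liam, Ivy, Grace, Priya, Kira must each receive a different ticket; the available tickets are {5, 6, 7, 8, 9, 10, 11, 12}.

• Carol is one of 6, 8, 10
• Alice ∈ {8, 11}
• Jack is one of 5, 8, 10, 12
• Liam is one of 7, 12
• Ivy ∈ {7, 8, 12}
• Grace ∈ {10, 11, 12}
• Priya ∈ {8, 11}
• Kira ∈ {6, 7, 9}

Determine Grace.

10

The 8 variables together cover exactly {5, 6, 7, 8, 9, 10, 11, 12} — 8 values for 8 variables — and 5 appears only in Jack's list, so Jack = 5.
The 7 still-open variables draw from only 7 values {6, 7, 8, 9, 10, 11, 12}, so each is used; only Kira can be 9, hence Kira = 9.
Among the 6 still-open variables, 6 fits only Carol (and all 6 values in {6, 7, 8, 10, 11, 12} must be used), so Carol = 6.
Among the 5 still-open variables, 10 fits only Grace (and all 5 values in {7, 8, 10, 11, 12} must be used), so Grace = 10.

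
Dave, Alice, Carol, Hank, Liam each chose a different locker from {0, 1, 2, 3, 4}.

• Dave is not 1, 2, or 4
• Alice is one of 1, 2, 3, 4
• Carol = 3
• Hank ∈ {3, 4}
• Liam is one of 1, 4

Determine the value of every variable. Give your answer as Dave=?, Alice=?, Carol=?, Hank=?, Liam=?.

Carol has just one choice, so Carol = 3. Eliminate 3 elsewhere: Dave, Alice, Hank.
That leaves Hank = 4. Remove 4 from Alice, Liam.
Liam must be 1 (only option left). So Alice can't be 1.
Dave must be 0 (only option left).
Alice has just one choice, so Alice = 2.

Dave=0, Alice=2, Carol=3, Hank=4, Liam=1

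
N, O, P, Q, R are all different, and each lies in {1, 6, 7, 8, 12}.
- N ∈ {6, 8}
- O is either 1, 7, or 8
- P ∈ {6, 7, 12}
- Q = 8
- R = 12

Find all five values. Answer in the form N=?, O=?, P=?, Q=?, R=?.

Q must be 8 (only option left). Strike 8 from N, O.
R has just one choice, so R = 12. Strike 12 from P.
That leaves N = 6. Strike 6 from P.
That leaves P = 7. Remove 7 from O.
O has just one choice, so O = 1.

N=6, O=1, P=7, Q=8, R=12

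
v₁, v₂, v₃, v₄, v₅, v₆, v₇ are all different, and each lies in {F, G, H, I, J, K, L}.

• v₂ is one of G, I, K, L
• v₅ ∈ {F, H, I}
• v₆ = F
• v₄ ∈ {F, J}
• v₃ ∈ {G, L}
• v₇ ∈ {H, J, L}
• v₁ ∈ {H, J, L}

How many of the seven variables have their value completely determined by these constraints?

5

v₆ has just one choice, so v₆ = F. Eliminate F elsewhere: v₄, v₅.
v₄'s domain is down to {J}, so v₄ = J. So v₁, v₇ can't be J.
Among the 5 still-open variables, K fits only v₂ (and all 5 values in {G, H, I, K, L} must be used), so v₂ = K.
Among the 4 still-open variables, G fits only v₃ (and all 4 values in {G, H, I, L} must be used), so v₃ = G.
Among the 3 still-open variables, I fits only v₅ (and all 3 values in {H, I, L} must be used), so v₅ = I.
Determined: v₂=K, v₃=G, v₄=J, v₅=I, v₆=F. The other variables each still have more than one consistent value. That makes 5.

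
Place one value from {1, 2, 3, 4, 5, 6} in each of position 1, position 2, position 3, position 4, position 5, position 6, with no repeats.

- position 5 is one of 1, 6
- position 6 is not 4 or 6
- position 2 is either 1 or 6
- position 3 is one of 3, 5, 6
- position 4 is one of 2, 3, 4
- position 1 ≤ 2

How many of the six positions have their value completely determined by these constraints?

The 6 variables draw from only 6 values {1, 2, 3, 4, 5, 6}, so each is used; only position 4 can be 4, hence position 4 = 4.
The 2 variables position 2 and position 5 are confined to {1, 6}, which locks those values in; drop them from position 1, position 3, position 6.
position 1 has just one choice, so position 1 = 2. Eliminate 2 elsewhere: position 6.
Determined: position 1=2, position 4=4. The other positions each still have more than one consistent value. That makes 2.

2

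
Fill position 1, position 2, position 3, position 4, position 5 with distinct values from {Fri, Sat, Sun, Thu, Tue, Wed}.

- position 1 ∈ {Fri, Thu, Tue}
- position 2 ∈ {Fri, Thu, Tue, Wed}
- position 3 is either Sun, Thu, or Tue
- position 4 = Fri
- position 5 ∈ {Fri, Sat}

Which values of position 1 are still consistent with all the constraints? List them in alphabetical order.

position 4 has just one choice, so position 4 = Fri. Remove Fri from position 1, position 2, position 5.
That leaves position 5 = Sat.
No further eliminations apply; position 1 can still be any of Thu, Tue.

Thu, Tue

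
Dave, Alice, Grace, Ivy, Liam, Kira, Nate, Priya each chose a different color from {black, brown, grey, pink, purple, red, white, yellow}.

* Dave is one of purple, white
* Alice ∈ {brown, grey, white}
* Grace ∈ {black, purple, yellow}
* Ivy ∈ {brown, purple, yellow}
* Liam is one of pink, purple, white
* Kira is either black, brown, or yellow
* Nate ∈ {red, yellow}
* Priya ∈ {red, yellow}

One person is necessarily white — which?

Dave

The 8 variables draw from only 8 values {black, brown, grey, pink, purple, red, white, yellow}, so each is used; only Alice can be grey, hence Alice = grey.
The 7 still-open variables together cover exactly {black, brown, pink, purple, red, white, yellow} — 7 values for 7 variables — and pink appears only in Liam's list, so Liam = pink.
The 6 still-open variables draw from only 6 values {black, brown, purple, red, white, yellow}, so each is used; only Dave can be white, hence Dave = white.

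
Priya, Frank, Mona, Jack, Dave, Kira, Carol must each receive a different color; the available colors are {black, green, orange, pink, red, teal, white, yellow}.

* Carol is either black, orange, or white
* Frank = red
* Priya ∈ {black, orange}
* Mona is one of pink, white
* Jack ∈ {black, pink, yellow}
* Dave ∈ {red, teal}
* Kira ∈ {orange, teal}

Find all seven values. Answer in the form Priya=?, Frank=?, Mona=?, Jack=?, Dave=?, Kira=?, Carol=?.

Frank's domain is down to {red}, so Frank = red. Strike red from Dave.
Dave's domain is down to {teal}, so Dave = teal. So Kira can't be teal.
Kira's domain is down to {orange}, so Kira = orange. Remove orange from Priya, Carol.
Priya must be black (only option left). So Jack, Carol can't be black.
Carol must be white (only option left). Strike white from Mona.
Mona has just one choice, so Mona = pink. So Jack can't be pink.
Jack must be yellow (only option left).

Priya=black, Frank=red, Mona=pink, Jack=yellow, Dave=teal, Kira=orange, Carol=white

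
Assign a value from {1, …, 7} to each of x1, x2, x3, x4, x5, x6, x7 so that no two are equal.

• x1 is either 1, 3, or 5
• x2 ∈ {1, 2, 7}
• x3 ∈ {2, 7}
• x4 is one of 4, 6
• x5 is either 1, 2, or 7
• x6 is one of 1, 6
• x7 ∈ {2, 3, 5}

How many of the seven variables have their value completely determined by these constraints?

The 7 variables draw from only 7 values {1, 2, 3, 4, 5, 6, 7}, so each is used; only x4 can be 4, hence x4 = 4.
Among the 6 still-open variables, 6 fits only x6 (and all 6 values in {1, 2, 3, 5, 6, 7} must be used), so x6 = 6.
x2, x3, x5 share exactly the 3 values {1, 2, 7}; by pigeonhole those values go to them, so strike 1, 2, 7 from x1, x7.
Determined: x4=4, x6=6. The other variables each still have more than one consistent value. That makes 2.

2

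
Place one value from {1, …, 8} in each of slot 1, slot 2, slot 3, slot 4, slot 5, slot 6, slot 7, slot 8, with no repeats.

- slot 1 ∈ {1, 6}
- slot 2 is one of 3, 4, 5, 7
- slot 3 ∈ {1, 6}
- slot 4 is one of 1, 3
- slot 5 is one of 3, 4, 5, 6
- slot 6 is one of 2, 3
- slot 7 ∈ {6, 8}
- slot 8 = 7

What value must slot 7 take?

8

slot 8 has just one choice, so slot 8 = 7. Strike 7 from slot 2.
Among the 7 still-open variables, 2 fits only slot 6 (and all 7 values in {1, 2, 3, 4, 5, 6, 8} must be used), so slot 6 = 2.
The 6 still-open variables draw from only 6 values {1, 3, 4, 5, 6, 8}, so each is used; only slot 7 can be 8, hence slot 7 = 8.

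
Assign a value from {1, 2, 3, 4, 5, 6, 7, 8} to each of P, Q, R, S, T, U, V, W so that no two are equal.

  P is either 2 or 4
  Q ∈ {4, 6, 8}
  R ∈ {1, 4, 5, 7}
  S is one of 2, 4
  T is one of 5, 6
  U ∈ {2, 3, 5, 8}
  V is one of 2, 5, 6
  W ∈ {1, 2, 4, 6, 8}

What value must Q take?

Among the 8 variables, 3 fits only U (and all 8 values in {1, 2, 3, 4, 5, 6, 7, 8} must be used), so U = 3.
The 7 still-open variables draw from only 7 values {1, 2, 4, 5, 6, 7, 8}, so each is used; only R can be 7, hence R = 7.
The 6 still-open variables draw from only 6 values {1, 2, 4, 5, 6, 8}, so each is used; only W can be 1, hence W = 1.
The 5 still-open variables together cover exactly {2, 4, 5, 6, 8} — 5 values for 5 variables — and 8 appears only in Q's list, so Q = 8.

8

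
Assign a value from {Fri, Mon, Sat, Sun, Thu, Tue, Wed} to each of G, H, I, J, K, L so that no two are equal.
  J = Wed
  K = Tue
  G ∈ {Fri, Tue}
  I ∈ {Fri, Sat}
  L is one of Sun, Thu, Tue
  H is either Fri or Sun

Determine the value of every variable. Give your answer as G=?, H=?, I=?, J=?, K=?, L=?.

J must be Wed (only option left).
That leaves K = Tue. So G, L can't be Tue.
G's domain is down to {Fri}, so G = Fri. Remove Fri from H, I.
H has just one choice, so H = Sun. Eliminate Sun elsewhere: L.
I's domain is down to {Sat}, so I = Sat.
L's domain is down to {Thu}, so L = Thu.

G=Fri, H=Sun, I=Sat, J=Wed, K=Tue, L=Thu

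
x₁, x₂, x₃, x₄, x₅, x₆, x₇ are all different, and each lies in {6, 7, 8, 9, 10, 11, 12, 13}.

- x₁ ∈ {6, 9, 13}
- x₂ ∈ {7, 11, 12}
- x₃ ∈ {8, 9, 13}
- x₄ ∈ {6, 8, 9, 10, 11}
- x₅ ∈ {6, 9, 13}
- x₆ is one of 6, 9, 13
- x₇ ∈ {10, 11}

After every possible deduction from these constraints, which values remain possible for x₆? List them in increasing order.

x₁, x₅, x₆ share exactly the 3 values {6, 9, 13}; by pigeonhole those values go to them, so strike 6, 9, 13 from x₃, x₄.
x₃'s domain is down to {8}, so x₃ = 8. Strike 8 from x₄.
x₄ and x₇ between them cover only {10, 11} — a naked pair. Remove those values from x₂.
No further eliminations apply; x₆ can still be any of 6, 9, 13.

6, 9, 13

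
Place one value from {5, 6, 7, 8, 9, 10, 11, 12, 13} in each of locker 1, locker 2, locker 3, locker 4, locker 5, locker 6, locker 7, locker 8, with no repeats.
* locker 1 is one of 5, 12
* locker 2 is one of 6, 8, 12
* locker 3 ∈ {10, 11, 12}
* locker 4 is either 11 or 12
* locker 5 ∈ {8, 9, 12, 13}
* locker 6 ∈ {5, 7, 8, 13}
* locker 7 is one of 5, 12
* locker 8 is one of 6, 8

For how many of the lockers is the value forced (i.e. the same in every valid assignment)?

2

locker 1 and locker 7 share exactly the 2 values {5, 12}; by pigeonhole those values go to them, so strike 5, 12 from locker 2, locker 3, locker 4, locker 5, locker 6.
locker 4's domain is down to {11}, so locker 4 = 11. Strike 11 from locker 3.
That leaves locker 3 = 10.
The 2 variables locker 2 and locker 8 are confined to {6, 8}, which locks those values in; drop them from locker 5, locker 6.
Determined: locker 3=10, locker 4=11. The other lockers each still have more than one consistent value. That makes 2.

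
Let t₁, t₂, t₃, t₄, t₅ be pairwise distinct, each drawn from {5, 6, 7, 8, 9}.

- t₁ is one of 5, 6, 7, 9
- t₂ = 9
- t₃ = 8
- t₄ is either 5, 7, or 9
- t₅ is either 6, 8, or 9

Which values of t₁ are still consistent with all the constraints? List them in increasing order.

5, 7

t₂'s domain is down to {9}, so t₂ = 9. Strike 9 from t₁, t₄, t₅.
t₃'s domain is down to {8}, so t₃ = 8. Strike 8 from t₅.
t₅'s domain is down to {6}, so t₅ = 6. Eliminate 6 elsewhere: t₁.
No further eliminations apply; t₁ can still be any of 5, 7.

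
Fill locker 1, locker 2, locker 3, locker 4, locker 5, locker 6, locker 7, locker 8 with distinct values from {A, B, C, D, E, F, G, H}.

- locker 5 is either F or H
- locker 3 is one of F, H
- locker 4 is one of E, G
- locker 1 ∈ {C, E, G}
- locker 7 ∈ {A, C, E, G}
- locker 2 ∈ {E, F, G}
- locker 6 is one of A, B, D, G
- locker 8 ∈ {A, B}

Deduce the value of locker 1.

C

The 8 variables together cover exactly {A, B, C, D, E, F, G, H} — 8 values for 8 variables — and D appears only in locker 6's list, so locker 6 = D.
The 7 still-open variables draw from only 7 values {A, B, C, E, F, G, H}, so each is used; only locker 8 can be B, hence locker 8 = B.
Among the 6 still-open variables, A fits only locker 7 (and all 6 values in {A, C, E, F, G, H} must be used), so locker 7 = A.
Among the 5 still-open variables, C fits only locker 1 (and all 5 values in {C, E, F, G, H} must be used), so locker 1 = C.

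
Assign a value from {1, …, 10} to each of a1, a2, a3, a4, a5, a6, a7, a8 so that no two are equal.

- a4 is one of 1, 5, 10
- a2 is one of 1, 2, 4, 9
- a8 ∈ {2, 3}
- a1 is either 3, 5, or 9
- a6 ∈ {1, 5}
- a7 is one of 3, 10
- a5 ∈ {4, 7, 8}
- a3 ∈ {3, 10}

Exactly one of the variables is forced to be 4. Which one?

a3 and a7 between them cover only {3, 10} — a naked pair. Remove those values from a1, a4, a8.
a8 must be 2 (only option left). So a2 can't be 2.
The 2 variables a4 and a6 are confined to {1, 5}, which locks those values in; drop them from a1, a2.
a1 must be 9 (only option left). So a2 can't be 9.
So 4 goes to a2.

a2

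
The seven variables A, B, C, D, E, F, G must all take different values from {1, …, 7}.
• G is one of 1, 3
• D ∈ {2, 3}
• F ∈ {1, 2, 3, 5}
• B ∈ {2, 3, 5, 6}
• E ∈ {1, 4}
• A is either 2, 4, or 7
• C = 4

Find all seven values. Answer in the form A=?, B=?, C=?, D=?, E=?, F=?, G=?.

C's domain is down to {4}, so C = 4. Eliminate 4 elsewhere: A, E.
E must be 1 (only option left). Remove 1 from F, G.
G must be 3 (only option left). Eliminate 3 elsewhere: B, D, F.
D's domain is down to {2}, so D = 2. Strike 2 from A, B, F.
F must be 5 (only option left). Strike 5 from B.
A must be 7 (only option left).
B must be 6 (only option left).

A=7, B=6, C=4, D=2, E=1, F=5, G=3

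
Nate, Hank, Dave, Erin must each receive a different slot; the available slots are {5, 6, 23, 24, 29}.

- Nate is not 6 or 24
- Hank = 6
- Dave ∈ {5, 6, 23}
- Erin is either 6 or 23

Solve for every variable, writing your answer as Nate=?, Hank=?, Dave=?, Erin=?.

Hank has just one choice, so Hank = 6. Eliminate 6 elsewhere: Dave, Erin.
Erin must be 23 (only option left). Remove 23 from Nate, Dave.
Dave's domain is down to {5}, so Dave = 5. Strike 5 from Nate.
Nate's domain is down to {29}, so Nate = 29.

Nate=29, Hank=6, Dave=5, Erin=23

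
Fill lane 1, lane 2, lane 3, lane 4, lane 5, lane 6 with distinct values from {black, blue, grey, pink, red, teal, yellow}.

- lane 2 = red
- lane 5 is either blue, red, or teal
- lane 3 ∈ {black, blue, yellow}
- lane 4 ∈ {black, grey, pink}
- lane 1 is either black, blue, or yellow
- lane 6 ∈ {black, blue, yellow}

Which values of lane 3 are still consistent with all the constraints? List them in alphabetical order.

lane 2's domain is down to {red}, so lane 2 = red. So lane 5 can't be red.
lane 1, lane 3, lane 6 between them cover only {black, blue, yellow} — a naked triple. Remove those values from lane 4, lane 5.
lane 5 must be teal (only option left).
No further eliminations apply; lane 3 can still be any of black, blue, yellow.

black, blue, yellow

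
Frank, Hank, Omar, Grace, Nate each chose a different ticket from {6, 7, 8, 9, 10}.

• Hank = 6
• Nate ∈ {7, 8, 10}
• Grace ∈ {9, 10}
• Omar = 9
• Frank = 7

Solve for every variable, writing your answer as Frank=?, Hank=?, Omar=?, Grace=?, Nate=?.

Frank=7, Hank=6, Omar=9, Grace=10, Nate=8

Frank has just one choice, so Frank = 7. So Nate can't be 7.
That leaves Hank = 6.
That leaves Omar = 9. So Grace can't be 9.
Grace's domain is down to {10}, so Grace = 10. Remove 10 from Nate.
That leaves Nate = 8.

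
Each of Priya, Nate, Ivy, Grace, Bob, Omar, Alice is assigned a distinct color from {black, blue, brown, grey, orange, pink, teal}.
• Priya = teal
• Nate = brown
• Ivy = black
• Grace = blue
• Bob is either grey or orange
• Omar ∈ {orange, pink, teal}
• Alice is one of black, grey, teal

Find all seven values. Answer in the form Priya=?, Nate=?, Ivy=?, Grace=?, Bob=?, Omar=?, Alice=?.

Priya=teal, Nate=brown, Ivy=black, Grace=blue, Bob=orange, Omar=pink, Alice=grey

Priya's domain is down to {teal}, so Priya = teal. So Omar, Alice can't be teal.
That leaves Nate = brown.
Ivy has just one choice, so Ivy = black. Remove black from Alice.
Grace's domain is down to {blue}, so Grace = blue.
Alice has just one choice, so Alice = grey. Eliminate grey elsewhere: Bob.
Bob has just one choice, so Bob = orange. Strike orange from Omar.
Omar has just one choice, so Omar = pink.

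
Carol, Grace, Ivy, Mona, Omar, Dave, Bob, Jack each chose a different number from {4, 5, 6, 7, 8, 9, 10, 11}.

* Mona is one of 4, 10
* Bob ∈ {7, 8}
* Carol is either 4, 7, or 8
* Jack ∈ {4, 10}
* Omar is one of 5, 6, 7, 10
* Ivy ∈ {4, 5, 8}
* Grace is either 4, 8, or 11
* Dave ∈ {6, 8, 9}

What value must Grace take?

11

Among the 8 variables, 9 fits only Dave (and all 8 values in {4, 5, 6, 7, 8, 9, 10, 11} must be used), so Dave = 9.
Among the 7 still-open variables, 6 fits only Omar (and all 7 values in {4, 5, 6, 7, 8, 10, 11} must be used), so Omar = 6.
Among the 6 still-open variables, 5 fits only Ivy (and all 6 values in {4, 5, 7, 8, 10, 11} must be used), so Ivy = 5.
The 5 still-open variables draw from only 5 values {4, 7, 8, 10, 11}, so each is used; only Grace can be 11, hence Grace = 11.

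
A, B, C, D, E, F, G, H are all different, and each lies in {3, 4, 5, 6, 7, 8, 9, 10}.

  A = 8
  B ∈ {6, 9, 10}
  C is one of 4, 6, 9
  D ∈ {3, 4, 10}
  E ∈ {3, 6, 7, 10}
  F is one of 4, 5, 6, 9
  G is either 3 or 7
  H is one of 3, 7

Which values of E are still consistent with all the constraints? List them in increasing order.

A has just one choice, so A = 8.
The 7 still-open variables draw from only 7 values {3, 4, 5, 6, 7, 9, 10}, so each is used; only F can be 5, hence F = 5.
G and H between them cover only {3, 7} — a naked pair. Remove those values from D, E.
No further eliminations apply; E can still be any of 6, 10.

6, 10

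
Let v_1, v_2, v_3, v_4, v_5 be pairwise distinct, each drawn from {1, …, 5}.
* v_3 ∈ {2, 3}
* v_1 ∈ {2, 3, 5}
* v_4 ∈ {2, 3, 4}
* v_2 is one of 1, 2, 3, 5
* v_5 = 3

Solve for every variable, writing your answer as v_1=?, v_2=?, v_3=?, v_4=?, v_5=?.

v_1=5, v_2=1, v_3=2, v_4=4, v_5=3

v_5 must be 3 (only option left). Remove 3 from v_1, v_2, v_3, v_4.
v_3's domain is down to {2}, so v_3 = 2. Remove 2 from v_1, v_2, v_4.
That leaves v_4 = 4.
v_1's domain is down to {5}, so v_1 = 5. Strike 5 from v_2.
v_2 has just one choice, so v_2 = 1.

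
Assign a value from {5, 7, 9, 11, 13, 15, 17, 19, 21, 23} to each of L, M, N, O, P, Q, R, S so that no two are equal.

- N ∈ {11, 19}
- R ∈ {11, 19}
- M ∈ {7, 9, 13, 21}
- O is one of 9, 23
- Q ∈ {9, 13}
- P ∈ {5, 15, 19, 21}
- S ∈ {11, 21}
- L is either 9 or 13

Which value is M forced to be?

L and Q share exactly the 2 values {9, 13}; by pigeonhole those values go to them, so strike 9, 13 from M, O.
O must be 23 (only option left).
N and R between them cover only {11, 19} — a naked pair. Remove those values from P, S.
That leaves S = 21. Eliminate 21 elsewhere: M, P.
So M = 7.

7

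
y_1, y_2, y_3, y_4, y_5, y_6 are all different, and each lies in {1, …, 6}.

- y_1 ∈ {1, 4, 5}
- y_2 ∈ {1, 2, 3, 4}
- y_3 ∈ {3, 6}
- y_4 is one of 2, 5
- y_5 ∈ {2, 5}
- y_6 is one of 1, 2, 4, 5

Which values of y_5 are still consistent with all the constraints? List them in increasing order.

2, 5

The 6 variables draw from only 6 values {1, 2, 3, 4, 5, 6}, so each is used; only y_3 can be 6, hence y_3 = 6.
Among the 5 still-open variables, 3 fits only y_2 (and all 5 values in {1, 2, 3, 4, 5} must be used), so y_2 = 3.
y_4 and y_5 between them cover only {2, 5} — a naked pair. Remove those values from y_1, y_6.
No further eliminations apply; y_5 can still be any of 2, 5.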